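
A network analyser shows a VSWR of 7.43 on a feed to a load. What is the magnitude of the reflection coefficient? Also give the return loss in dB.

|Γ| = (S − 1)/(S + 1) = (7.43 − 1)/(7.43 + 1) = 6.43/8.43
RL = −20·log₁₀|Γ| = −20·log₁₀(0.763)

|Γ| ≈ 0.763; return loss ≈ 2.35 dB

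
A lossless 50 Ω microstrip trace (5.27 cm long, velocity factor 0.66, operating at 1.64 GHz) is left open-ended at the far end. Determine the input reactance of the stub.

X_in ≈ 119 Ω (inductive)

λ = v/f = 0.66·c / 1.64 GHz = 0.121 m
βl = 2π·l/λ = 2π × 0.437 = 157°
tan(βl) = -0.422
For an open-ended stub, Z_in = −jZ_0·cot(βl) = −jZ_0/tan(βl)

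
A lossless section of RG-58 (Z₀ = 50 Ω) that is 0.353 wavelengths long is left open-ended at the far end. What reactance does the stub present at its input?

βl = 2π × 0.353 = 127°
tan(βl) = -1.32
For an open-ended stub, Z_in = −jZ_0·cot(βl) = −jZ_0/tan(βl)

X_in ≈ 37.8 Ω (inductive)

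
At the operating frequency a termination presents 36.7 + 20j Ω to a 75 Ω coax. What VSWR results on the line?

Γ = (Z_L − Z_0)/(Z_L + Z_0) = (-38.3 + j20)/(111.7 + j20)
|Γ| = 43.2/113 = 0.381
VSWR = (1 + |Γ|)/(1 − |Γ|) = 1.38/0.619

VSWR ≈ 2.23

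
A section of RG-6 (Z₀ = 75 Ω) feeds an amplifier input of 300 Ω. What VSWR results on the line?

VSWR ≈ 4

For a purely resistive load, VSWR = R_L/Z_0 or Z_0/R_L (whichever > 1) = 300/75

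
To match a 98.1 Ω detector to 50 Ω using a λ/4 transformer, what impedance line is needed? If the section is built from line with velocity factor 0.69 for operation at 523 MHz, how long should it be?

Z_qwt ≈ 70 Ω; length ≈ 9.89 cm

Z_qwt = √(Z_0·R_L) = √(50 × 98.1) = √4905
λ = 0.69·c/f = 0.396 m, so l = λ/4 = 0.0989 m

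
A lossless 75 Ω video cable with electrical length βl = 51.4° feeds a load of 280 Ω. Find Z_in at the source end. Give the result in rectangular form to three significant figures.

Z_in ≈ 31.5 − j53.1 Ω

tan(βl) = tan(51.4°) = 1.25
Z_in = Z_0·(Z_L + jZ_0·tanβl)/(Z_0 + jZ_L·tanβl)
     = 75·(280 + j94)/(75 + j351)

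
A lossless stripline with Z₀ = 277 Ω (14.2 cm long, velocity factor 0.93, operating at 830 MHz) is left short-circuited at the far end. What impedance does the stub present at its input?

Z_in ≈ −j147 Ω

λ = v/f = 0.93·c / 830 MHz = 0.336 m
βl = 2π·l/λ = 2π × 0.422 = 152°
tan(βl) = -0.53
For a short-circuited stub, Z_in = jZ_0·tan(βl)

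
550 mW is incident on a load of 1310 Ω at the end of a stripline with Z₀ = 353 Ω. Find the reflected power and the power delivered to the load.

P_reflected ≈ 182 mW; P_delivered ≈ 368 mW

Γ = (1310 − 353)/(1310 + 353) = 0.575
|Γ|² = 0.331
P_refl = |Γ|²·P_inc = 182 mW, P_del = (1 − |Γ|²)·P_inc = 368 mW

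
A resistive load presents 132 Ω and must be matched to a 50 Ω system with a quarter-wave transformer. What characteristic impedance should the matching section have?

Z_qwt ≈ 81.2 Ω

Z_qwt = √(Z_0·R_L) = √(50 × 132) = √6600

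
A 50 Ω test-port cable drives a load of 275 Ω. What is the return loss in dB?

Γ = (275 − 50)/(275 + 50) = 0.692
RL = −20·log₁₀|Γ| = −20·log₁₀(0.692)

RL ≈ 3.19 dB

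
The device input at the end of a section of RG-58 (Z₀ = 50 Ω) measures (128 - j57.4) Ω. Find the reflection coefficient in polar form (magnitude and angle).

Γ = (Z_L − Z_0)/(Z_L + Z_0) = (78 − j57.4)/(178 − j57.4)
|Γ| = 96.8/187 = 0.518

Γ ≈ 0.518 ∠ -18.5°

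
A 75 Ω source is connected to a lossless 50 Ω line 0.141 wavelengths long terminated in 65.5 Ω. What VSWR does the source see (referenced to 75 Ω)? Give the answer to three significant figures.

VSWR ≈ 1.71

βl = 2π × 0.141 = 50.8°
tan(βl) = 1.22
Z_in = Z_0·(Z_L + jZ_0·tanβl)/(Z_0 + jZ_L·tanβl) = 45.8 − j12.3 Ω
Γ_s = (Z_in − Z_s)/(Z_in + Z_s) = (-29.2 − j12.3)/(121 − j12.3), |Γ_s| = 0.261
VSWR = (1 + |Γ_s|)/(1 − |Γ_s|)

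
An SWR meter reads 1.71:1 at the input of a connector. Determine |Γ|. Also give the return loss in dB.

|Γ| = (S − 1)/(S + 1) = (1.71 − 1)/(1.71 + 1) = 0.71/2.71
RL = −20·log₁₀|Γ| = −20·log₁₀(0.262)

|Γ| ≈ 0.262; return loss ≈ 11.6 dB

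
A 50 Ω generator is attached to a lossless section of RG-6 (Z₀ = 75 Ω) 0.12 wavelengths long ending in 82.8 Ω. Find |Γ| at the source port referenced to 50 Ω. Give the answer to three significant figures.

|Γ| ≈ 0.209

βl = 2π × 0.12 = 43.2°
tan(βl) = 0.939
Z_in = Z_0·(Z_L + jZ_0·tanβl)/(Z_0 + jZ_L·tanβl) = 75.1 − j7.43 Ω
Γ_s = (Z_in − Z_s)/(Z_in + Z_s) = (25.1 − j7.43)/(125 − j7.43), |Γ_s| = 0.209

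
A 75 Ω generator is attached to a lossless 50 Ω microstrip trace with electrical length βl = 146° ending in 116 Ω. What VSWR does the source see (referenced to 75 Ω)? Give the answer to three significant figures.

tan(βl) = -0.675
Z_in = Z_0·(Z_L + jZ_0·tanβl)/(Z_0 + jZ_L·tanβl) = 48.9 + j42.9 Ω
Γ_s = (Z_in − Z_s)/(Z_in + Z_s) = (-26.1 + j42.9)/(124 + j42.9), |Γ_s| = 0.382
VSWR = (1 + |Γ_s|)/(1 − |Γ_s|)

VSWR ≈ 2.24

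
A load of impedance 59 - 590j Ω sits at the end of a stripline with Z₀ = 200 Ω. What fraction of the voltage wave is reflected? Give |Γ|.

Γ = (Z_L − Z_0)/(Z_L + Z_0) = (-141 − j590)/(259 − j590)
|Γ| = 607/644

|Γ| ≈ 0.941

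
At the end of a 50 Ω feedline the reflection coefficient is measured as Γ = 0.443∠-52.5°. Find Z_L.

Z_L ≈ 61.2 − j53.5 Ω

Z_L = Z_0·(1 + Γ)/(1 − Γ) = 50·(1.27 − j0.351)/(0.73 + j0.351)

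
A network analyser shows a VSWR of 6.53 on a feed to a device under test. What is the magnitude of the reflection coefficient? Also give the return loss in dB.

|Γ| = (S − 1)/(S + 1) = (6.53 − 1)/(6.53 + 1) = 5.53/7.53
RL = −20·log₁₀|Γ| = −20·log₁₀(0.734)

|Γ| ≈ 0.734; return loss ≈ 2.68 dB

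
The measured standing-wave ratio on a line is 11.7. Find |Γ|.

|Γ| = (S − 1)/(S + 1) = (11.7 − 1)/(11.7 + 1) = 10.7/12.7

|Γ| ≈ 0.843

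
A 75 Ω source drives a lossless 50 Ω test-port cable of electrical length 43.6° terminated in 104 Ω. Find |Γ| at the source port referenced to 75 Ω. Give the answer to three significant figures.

tan(βl) = 0.952
Z_in = Z_0·(Z_L + jZ_0·tanβl)/(Z_0 + jZ_L·tanβl) = 40.3 − j32.2 Ω
Γ_s = (Z_in − Z_s)/(Z_in + Z_s) = (-34.7 − j32.2)/(115 − j32.2), |Γ_s| = 0.395

|Γ| ≈ 0.395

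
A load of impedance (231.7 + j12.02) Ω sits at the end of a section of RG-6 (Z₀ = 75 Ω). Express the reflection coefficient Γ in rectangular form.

Γ ≈ 0.512 + j0.0191

Γ = (Z_L − Z_0)/(Z_L + Z_0) = (156.7 + j12.02)/(306.7 + j12.02)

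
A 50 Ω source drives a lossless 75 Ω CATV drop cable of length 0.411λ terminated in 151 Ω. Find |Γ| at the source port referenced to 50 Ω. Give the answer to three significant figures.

|Γ| ≈ 0.446

βl = 2π × 0.411 = 148°
tan(βl) = -0.626
Z_in = Z_0·(Z_L + jZ_0·tanβl)/(Z_0 + jZ_L·tanβl) = 81.2 + j55.4 Ω
Γ_s = (Z_in − Z_s)/(Z_in + Z_s) = (31.2 + j55.4)/(131 + j55.4), |Γ_s| = 0.446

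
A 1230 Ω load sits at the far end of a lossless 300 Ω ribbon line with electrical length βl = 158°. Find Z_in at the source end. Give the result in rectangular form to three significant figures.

tan(βl) = tan(158°) = -0.404
Z_in = Z_0·(Z_L + jZ_0·tanβl)/(Z_0 + jZ_L·tanβl)
     = 300·(1230 − j121)/(300 − j497)

Z_in ≈ 382 + j512 Ω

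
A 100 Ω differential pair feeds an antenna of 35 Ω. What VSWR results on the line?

VSWR ≈ 2.86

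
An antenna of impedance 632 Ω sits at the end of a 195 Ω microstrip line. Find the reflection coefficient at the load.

Γ = 0.528

Γ = (Z_L − Z_0)/(Z_L + Z_0) = (632 − 195)/(632 + 195) = 437/827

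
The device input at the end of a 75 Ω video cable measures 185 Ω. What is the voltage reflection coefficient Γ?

Γ = 0.423

Γ = (Z_L − Z_0)/(Z_L + Z_0) = (185 − 75)/(185 + 75) = 110/260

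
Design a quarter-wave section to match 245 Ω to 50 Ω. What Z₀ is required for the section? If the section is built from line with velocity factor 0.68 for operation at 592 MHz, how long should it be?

Z_qwt ≈ 111 Ω; length ≈ 8.61 cm

Z_qwt = √(Z_0·R_L) = √(50 × 245) = √12250
λ = 0.68·c/f = 0.345 m, so l = λ/4 = 0.0861 m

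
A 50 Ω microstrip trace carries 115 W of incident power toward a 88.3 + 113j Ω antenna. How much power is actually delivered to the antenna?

P_delivered ≈ 63.7 W

|Γ| = |(38.3 + j113)/(138.3 + j113)| = 0.668
|Γ|² = 0.446
P_refl = |Γ|²·P_inc = 51.3 W, P_del = (1 − |Γ|²)·P_inc = 63.7 W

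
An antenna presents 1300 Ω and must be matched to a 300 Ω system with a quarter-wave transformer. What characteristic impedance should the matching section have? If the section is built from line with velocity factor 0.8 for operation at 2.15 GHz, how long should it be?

Z_qwt ≈ 624 Ω; length ≈ 2.79 cm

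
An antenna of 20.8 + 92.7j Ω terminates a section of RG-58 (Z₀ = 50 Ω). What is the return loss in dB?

RL ≈ 1.58 dB

Γ = (-29.2 + j92.7)/(70.8 + j92.7), |Γ| = 0.833
RL = −20·log₁₀|Γ| = −20·log₁₀(0.833)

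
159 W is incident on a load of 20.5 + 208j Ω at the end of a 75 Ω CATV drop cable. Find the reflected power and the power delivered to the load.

P_reflected ≈ 140 W; P_delivered ≈ 18.7 W

|Γ| = |(-54.5 + j208)/(95.5 + j208)| = 0.939
|Γ|² = 0.883
P_refl = |Γ|²·P_inc = 140 W, P_del = (1 − |Γ|²)·P_inc = 18.7 W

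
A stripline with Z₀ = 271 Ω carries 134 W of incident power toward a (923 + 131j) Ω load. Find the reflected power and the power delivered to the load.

P_reflected ≈ 41.1 W; P_delivered ≈ 92.9 W

|Γ| = |(652 + j131)/(1194 + j131)| = 0.554
|Γ|² = 0.307
P_refl = |Γ|²·P_inc = 41.1 W, P_del = (1 − |Γ|²)·P_inc = 92.9 W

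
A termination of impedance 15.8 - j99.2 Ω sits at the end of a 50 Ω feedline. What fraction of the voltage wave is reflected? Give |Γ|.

|Γ| ≈ 0.881

Γ = (Z_L − Z_0)/(Z_L + Z_0) = (-34.2 − j99.2)/(65.8 − j99.2)
|Γ| = 105/119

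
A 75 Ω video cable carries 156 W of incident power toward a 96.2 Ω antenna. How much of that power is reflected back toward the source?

Γ = (96.2 − 75)/(96.2 + 75) = 0.124
|Γ|² = 0.0153
P_refl = |Γ|²·P_inc = 2.39 W, P_del = (1 − |Γ|²)·P_inc = 154 W

P_reflected ≈ 2.39 W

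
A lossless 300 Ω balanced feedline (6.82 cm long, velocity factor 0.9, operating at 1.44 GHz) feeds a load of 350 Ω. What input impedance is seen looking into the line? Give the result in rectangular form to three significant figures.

λ = v/f = 0.9·c / 1.44 GHz = 0.188 m
βl = 2π·l/λ = 2π × 0.364 = 131°
tan(βl) = tan(131°) = -1.15
Z_in = Z_0·(Z_L + jZ_0·tanβl)/(Z_0 + jZ_L·tanβl)
     = 300·(350 − j346)/(300 − j403)

Z_in ≈ 290 + j44.5 Ω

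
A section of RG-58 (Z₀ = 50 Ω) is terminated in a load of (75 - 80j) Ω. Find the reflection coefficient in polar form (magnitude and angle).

Γ = (Z_L − Z_0)/(Z_L + Z_0) = (25 − j80)/(125 − j80)
|Γ| = 83.8/148 = 0.565

Γ ≈ 0.565 ∠ -40°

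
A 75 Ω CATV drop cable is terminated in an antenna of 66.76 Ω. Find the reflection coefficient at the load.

Γ = (Z_L − Z_0)/(Z_L + Z_0) = (66.76 − 75)/(66.76 + 75) = -8.24/141.8

Γ = -0.0581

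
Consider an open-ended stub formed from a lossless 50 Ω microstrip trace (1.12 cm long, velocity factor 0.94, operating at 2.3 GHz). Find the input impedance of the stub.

λ = v/f = 0.94·c / 2.3 GHz = 0.123 m
βl = 2π·l/λ = 2π × 0.0913 = 32.9°
tan(βl) = 0.647
For an open-ended stub, Z_in = −jZ_0·cot(βl) = −jZ_0/tan(βl)

Z_in ≈ −j77.3 Ω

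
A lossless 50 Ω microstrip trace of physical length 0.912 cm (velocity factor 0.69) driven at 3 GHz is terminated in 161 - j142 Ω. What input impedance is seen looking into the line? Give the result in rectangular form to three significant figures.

λ = v/f = 0.69·c / 3 GHz = 0.069 m
βl = 2π·l/λ = 2π × 0.132 = 47.6°
tan(βl) = tan(47.6°) = 1.09
Z_in = Z_0·(Z_L + jZ_0·tanβl)/(Z_0 + jZ_L·tanβl)
     = 50·(161 − j87.3)/(205 + j176)

Z_in ≈ 12.1 − j31.6 Ω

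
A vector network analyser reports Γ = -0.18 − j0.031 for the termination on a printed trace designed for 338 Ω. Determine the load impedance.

Z_L = Z_0·(1 + Γ)/(1 − Γ) = 338·(0.82 − j0.031)/(1.18 + j0.031)

Z_L ≈ 234 − j15 Ω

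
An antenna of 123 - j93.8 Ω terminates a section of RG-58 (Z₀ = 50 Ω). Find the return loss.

Γ = (73 − j93.8)/(173 − j93.8), |Γ| = 0.604
RL = −20·log₁₀|Γ| = −20·log₁₀(0.604)

RL ≈ 4.38 dB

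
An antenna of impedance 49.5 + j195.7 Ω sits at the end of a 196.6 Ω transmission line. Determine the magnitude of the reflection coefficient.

|Γ| ≈ 0.779

Γ = (Z_L − Z_0)/(Z_L + Z_0) = (-147.1 + j195.7)/(246.1 + j195.7)
|Γ| = 245/314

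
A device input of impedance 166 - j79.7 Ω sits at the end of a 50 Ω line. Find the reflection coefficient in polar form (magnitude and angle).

Γ = (Z_L − Z_0)/(Z_L + Z_0) = (116 − j79.7)/(216 − j79.7)
|Γ| = 141/230 = 0.611

Γ ≈ 0.611 ∠ -14.2°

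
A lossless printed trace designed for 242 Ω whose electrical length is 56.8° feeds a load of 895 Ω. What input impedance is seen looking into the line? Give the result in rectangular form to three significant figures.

tan(βl) = tan(56.8°) = 1.53
Z_in = Z_0·(Z_L + jZ_0·tanβl)/(Z_0 + jZ_L·tanβl)
     = 242·(895 + j370)/(242 + j1370)

Z_in ≈ 90.6 − j142 Ω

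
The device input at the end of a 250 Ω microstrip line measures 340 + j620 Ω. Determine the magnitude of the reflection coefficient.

Γ = (Z_L − Z_0)/(Z_L + Z_0) = (90 + j620)/(590 + j620)
|Γ| = 626/856

|Γ| ≈ 0.732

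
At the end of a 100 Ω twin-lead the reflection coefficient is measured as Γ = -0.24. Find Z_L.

Z_L = Z_0·(1 + Γ)/(1 − Γ) = 100·(0.76)/(1.24)

Z_L ≈ 61.3 Ω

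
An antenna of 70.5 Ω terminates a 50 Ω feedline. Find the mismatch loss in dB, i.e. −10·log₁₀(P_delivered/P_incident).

mismatch loss ≈ 0.128 dB

Γ = (70.5 − 50)/(70.5 + 50) = 0.17
|Γ|² = 0.0289, so P_del/P_inc = 1 − |Γ|² = 0.971
ML = −10·log₁₀(1 − |Γ|²)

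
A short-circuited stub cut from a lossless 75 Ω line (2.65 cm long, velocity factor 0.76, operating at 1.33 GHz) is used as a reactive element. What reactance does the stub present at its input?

X_in ≈ 110 Ω (inductive)

λ = v/f = 0.76·c / 1.33 GHz = 0.171 m
βl = 2π·l/λ = 2π × 0.155 = 55.6°
tan(βl) = 1.46
For a short-circuited stub, Z_in = jZ_0·tan(βl)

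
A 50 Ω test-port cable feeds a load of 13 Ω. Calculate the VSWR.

VSWR ≈ 3.85

Γ = (13 − 50)/(13 + 50) = -0.587
VSWR = (1 + 0.587)/(1 − 0.587)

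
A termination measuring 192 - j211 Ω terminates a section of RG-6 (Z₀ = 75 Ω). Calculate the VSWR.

Γ = (Z_L − Z_0)/(Z_L + Z_0) = (117 − j211)/(267 − j211)
|Γ| = 241/340 = 0.709
VSWR = (1 + |Γ|)/(1 − |Γ|) = 1.71/0.291

VSWR ≈ 5.87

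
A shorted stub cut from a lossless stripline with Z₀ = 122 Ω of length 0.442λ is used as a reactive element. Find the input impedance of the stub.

Z_in ≈ −j46.5 Ω

βl = 2π × 0.442 = 159°
tan(βl) = -0.381
For a shorted stub, Z_in = jZ_0·tan(βl)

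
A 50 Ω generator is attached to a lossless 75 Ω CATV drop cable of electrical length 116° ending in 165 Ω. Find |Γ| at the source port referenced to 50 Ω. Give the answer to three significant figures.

|Γ| ≈ 0.311

tan(βl) = -2.05
Z_in = Z_0·(Z_L + jZ_0·tanβl)/(Z_0 + jZ_L·tanβl) = 40.2 + j27.7 Ω
Γ_s = (Z_in − Z_s)/(Z_in + Z_s) = (-9.78 + j27.7)/(90.2 + j27.7), |Γ_s| = 0.311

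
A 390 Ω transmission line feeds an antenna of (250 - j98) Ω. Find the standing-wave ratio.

VSWR ≈ 1.72

Γ = (Z_L − Z_0)/(Z_L + Z_0) = (-140 − j98)/(640 − j98)
|Γ| = 171/647 = 0.264
VSWR = (1 + |Γ|)/(1 − |Γ|) = 1.26/0.736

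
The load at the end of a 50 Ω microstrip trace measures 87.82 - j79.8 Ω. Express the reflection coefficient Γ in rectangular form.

Γ = (Z_L − Z_0)/(Z_L + Z_0) = (37.82 − j79.8)/(137.8 − j79.8)

Γ ≈ 0.457 − j0.315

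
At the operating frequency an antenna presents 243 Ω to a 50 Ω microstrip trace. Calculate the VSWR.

For a purely resistive load, VSWR = R_L/Z_0 or Z_0/R_L (whichever > 1) = 243/50

VSWR ≈ 4.86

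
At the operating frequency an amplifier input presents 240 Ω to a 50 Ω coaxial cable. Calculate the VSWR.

VSWR ≈ 4.8

For a purely resistive load, VSWR = R_L/Z_0 or Z_0/R_L (whichever > 1) = 240/50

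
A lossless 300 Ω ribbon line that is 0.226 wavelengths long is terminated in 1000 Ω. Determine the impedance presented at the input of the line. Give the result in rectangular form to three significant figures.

βl = 2π × 0.226 = 81.4°
tan(βl) = tan(81.4°) = 6.58
Z_in = Z_0·(Z_L + jZ_0·tanβl)/(Z_0 + jZ_L·tanβl)
     = 300·(1000 + j1970)/(300 + j6580)

Z_in ≈ 91.9 − j41.4 Ω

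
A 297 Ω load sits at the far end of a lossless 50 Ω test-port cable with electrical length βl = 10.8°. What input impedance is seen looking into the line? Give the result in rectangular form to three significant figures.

Z_in ≈ 135 − j143 Ω

tan(βl) = tan(10.8°) = 0.191
Z_in = Z_0·(Z_L + jZ_0·tanβl)/(Z_0 + jZ_L·tanβl)
     = 50·(297 + j9.54)/(50 + j56.7)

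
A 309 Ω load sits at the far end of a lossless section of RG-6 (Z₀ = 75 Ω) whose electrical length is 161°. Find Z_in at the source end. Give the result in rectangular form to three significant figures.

Z_in ≈ 115 + j137 Ω

tan(βl) = tan(161°) = -0.344
Z_in = Z_0·(Z_L + jZ_0·tanβl)/(Z_0 + jZ_L·tanβl)
     = 75·(309 − j25.8)/(75 − j106)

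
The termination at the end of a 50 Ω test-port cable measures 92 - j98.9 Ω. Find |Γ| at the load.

|Γ| ≈ 0.621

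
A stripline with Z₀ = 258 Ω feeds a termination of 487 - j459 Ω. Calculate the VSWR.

VSWR ≈ 3.83

Γ = (Z_L − Z_0)/(Z_L + Z_0) = (229 − j459)/(745 − j459)
|Γ| = 513/875 = 0.586
VSWR = (1 + |Γ|)/(1 − |Γ|) = 1.59/0.414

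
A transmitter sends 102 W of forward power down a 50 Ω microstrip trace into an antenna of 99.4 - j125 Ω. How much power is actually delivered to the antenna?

P_delivered ≈ 53.4 W

|Γ| = |(49.4 − j125)/(149.4 − j125)| = 0.69
|Γ|² = 0.476
P_refl = |Γ|²·P_inc = 48.6 W, P_del = (1 − |Γ|²)·P_inc = 53.4 W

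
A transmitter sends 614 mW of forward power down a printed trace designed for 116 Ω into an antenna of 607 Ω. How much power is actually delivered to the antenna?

P_delivered ≈ 331 mW

Γ = (607 − 116)/(607 + 116) = 0.679
|Γ|² = 0.461
P_refl = |Γ|²·P_inc = 283 mW, P_del = (1 − |Γ|²)·P_inc = 331 mW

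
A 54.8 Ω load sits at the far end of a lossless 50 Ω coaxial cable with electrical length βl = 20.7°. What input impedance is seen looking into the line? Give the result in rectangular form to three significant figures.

Z_in ≈ 53.5 − j3.25 Ω

tan(βl) = tan(20.7°) = 0.378
Z_in = Z_0·(Z_L + jZ_0·tanβl)/(Z_0 + jZ_L·tanβl)
     = 50·(54.8 + j18.9)/(50 + j20.7)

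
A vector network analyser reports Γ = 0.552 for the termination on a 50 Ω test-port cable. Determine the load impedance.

Z_L ≈ 173 Ω

Z_L = Z_0·(1 + Γ)/(1 − Γ) = 50·(1.55)/(0.448)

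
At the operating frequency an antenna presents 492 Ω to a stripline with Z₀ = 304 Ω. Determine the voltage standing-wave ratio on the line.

VSWR ≈ 1.62

Γ = (492 − 304)/(492 + 304) = 0.236
VSWR = (1 + 0.236)/(1 − 0.236)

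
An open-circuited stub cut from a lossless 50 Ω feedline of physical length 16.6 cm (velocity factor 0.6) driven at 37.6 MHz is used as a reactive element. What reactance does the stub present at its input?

X_in ≈ -226 Ω (capacitive)

λ = v/f = 0.6·c / 37.6 MHz = 4.79 m
βl = 2π·l/λ = 2π × 0.0347 = 12.5°
tan(βl) = 0.221
For an open-circuited stub, Z_in = −jZ_0·cot(βl) = −jZ_0/tan(βl)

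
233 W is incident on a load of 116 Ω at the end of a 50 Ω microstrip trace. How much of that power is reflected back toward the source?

Γ = (116 − 50)/(116 + 50) = 0.398
|Γ|² = 0.158
P_refl = |Γ|²·P_inc = 36.8 W, P_del = (1 − |Γ|²)·P_inc = 196 W

P_reflected ≈ 36.8 W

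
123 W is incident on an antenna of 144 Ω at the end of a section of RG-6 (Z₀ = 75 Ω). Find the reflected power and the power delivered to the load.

Γ = (144 − 75)/(144 + 75) = 0.315
|Γ|² = 0.0993
P_refl = |Γ|²·P_inc = 12.2 W, P_del = (1 − |Γ|²)·P_inc = 111 W

P_reflected ≈ 12.2 W; P_delivered ≈ 111 W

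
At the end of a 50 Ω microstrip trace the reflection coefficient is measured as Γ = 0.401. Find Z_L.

Z_L ≈ 117 Ω

Z_L = Z_0·(1 + Γ)/(1 − Γ) = 50·(1.4)/(0.599)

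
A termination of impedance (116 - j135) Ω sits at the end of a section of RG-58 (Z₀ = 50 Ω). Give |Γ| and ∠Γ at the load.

Γ ≈ 0.702 ∠ -24.8°

Γ = (Z_L − Z_0)/(Z_L + Z_0) = (66 − j135)/(166 − j135)
|Γ| = 150/214 = 0.702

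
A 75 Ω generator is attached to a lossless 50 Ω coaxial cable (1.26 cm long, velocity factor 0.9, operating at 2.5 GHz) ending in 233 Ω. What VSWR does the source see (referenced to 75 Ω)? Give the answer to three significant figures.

VSWR ≈ 4.88

λ = v/f = 0.9·c / 2.5 GHz = 0.108 m
βl = 2π·l/λ = 2π × 0.117 = 42°
tan(βl) = 0.9
Z_in = Z_0·(Z_L + jZ_0·tanβl)/(Z_0 + jZ_L·tanβl) = 22.7 − j50.1 Ω
Γ_s = (Z_in − Z_s)/(Z_in + Z_s) = (-52.3 − j50.1)/(97.7 − j50.1), |Γ_s| = 0.66
VSWR = (1 + |Γ_s|)/(1 − |Γ_s|)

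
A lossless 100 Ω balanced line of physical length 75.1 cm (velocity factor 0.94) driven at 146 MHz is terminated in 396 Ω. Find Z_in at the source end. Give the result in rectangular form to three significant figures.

λ = v/f = 0.94·c / 146 MHz = 1.93 m
βl = 2π·l/λ = 2π × 0.389 = 140°
tan(βl) = tan(140°) = -0.84
Z_in = Z_0·(Z_L + jZ_0·tanβl)/(Z_0 + jZ_L·tanβl)
     = 100·(396 − j84)/(100 − j333)

Z_in ≈ 56 + j102 Ω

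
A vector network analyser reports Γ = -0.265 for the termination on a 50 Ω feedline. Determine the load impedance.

Z_L = Z_0·(1 + Γ)/(1 − Γ) = 50·(0.735)/(1.27)

Z_L ≈ 29.1 Ω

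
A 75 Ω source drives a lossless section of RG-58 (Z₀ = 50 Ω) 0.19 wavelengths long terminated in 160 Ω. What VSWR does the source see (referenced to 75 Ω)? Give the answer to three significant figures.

βl = 2π × 0.19 = 68.4°
tan(βl) = 2.53
Z_in = Z_0·(Z_L + jZ_0·tanβl)/(Z_0 + jZ_L·tanβl) = 17.8 − j17.6 Ω
Γ_s = (Z_in − Z_s)/(Z_in + Z_s) = (-57.2 − j17.6)/(92.8 − j17.6), |Γ_s| = 0.634
VSWR = (1 + |Γ_s|)/(1 − |Γ_s|)

VSWR ≈ 4.46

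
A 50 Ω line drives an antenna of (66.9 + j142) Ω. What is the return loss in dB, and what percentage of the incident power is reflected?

Γ = (16.9 + j142)/(116.9 + j142), |Γ| = 0.777
RL = −20·log₁₀(0.777) = 2.19 dB
P_refl/P_inc = |Γ|² = 0.604

RL ≈ 2.19 dB; 60.4% of incident power reflected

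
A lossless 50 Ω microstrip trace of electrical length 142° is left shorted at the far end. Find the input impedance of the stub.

tan(βl) = -0.781
For a shorted stub, Z_in = jZ_0·tan(βl)

Z_in ≈ −j39.1 Ω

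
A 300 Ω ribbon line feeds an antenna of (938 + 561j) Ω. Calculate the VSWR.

Γ = (Z_L − Z_0)/(Z_L + Z_0) = (638 + j561)/(1238 + j561)
|Γ| = 850/1360 = 0.625
VSWR = (1 + |Γ|)/(1 − |Γ|) = 1.63/0.375

VSWR ≈ 4.33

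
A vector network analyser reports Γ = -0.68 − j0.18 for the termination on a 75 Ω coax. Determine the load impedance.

Z_L = Z_0·(1 + Γ)/(1 − Γ) = 75·(0.32 − j0.18)/(1.68 + j0.18)

Z_L ≈ 13.3 − j9.46 Ω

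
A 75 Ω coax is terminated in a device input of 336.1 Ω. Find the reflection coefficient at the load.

Γ = (Z_L − Z_0)/(Z_L + Z_0) = (336.1 − 75)/(336.1 + 75) = 261.1/411.1

Γ = 0.635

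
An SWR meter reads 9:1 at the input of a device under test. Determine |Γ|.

|Γ| ≈ 0.8

|Γ| = (S − 1)/(S + 1) = (9 − 1)/(9 + 1) = 8/10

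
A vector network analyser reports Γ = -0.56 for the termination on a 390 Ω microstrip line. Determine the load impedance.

Z_L = Z_0·(1 + Γ)/(1 − Γ) = 390·(0.44)/(1.56)

Z_L ≈ 110 Ω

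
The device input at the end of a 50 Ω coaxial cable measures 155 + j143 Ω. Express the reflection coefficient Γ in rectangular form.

Γ ≈ 0.672 + j0.229

Γ = (Z_L − Z_0)/(Z_L + Z_0) = (105 + j143)/(205 + j143)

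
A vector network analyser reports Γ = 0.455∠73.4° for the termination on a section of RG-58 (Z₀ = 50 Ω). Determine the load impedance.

Z_L = Z_0·(1 + Γ)/(1 − Γ) = 50·(1.13 + j0.436)/(0.87 − j0.436)

Z_L ≈ 41.9 + j46 Ω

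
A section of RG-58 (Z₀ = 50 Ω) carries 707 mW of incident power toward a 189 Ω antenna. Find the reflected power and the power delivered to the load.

P_reflected ≈ 239 mW; P_delivered ≈ 468 mW

Γ = (189 − 50)/(189 + 50) = 0.582
|Γ|² = 0.338
P_refl = |Γ|²·P_inc = 239 mW, P_del = (1 − |Γ|²)·P_inc = 468 mW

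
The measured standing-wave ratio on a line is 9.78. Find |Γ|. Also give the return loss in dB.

|Γ| ≈ 0.814; return loss ≈ 1.78 dB

|Γ| = (S − 1)/(S + 1) = (9.78 − 1)/(9.78 + 1) = 8.78/10.8
RL = −20·log₁₀|Γ| = −20·log₁₀(0.814)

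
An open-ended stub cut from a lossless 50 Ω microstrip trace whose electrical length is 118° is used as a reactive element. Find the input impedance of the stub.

Z_in ≈ +j26.6 Ω

tan(βl) = -1.88
For an open-ended stub, Z_in = −jZ_0·cot(βl) = −jZ_0/tan(βl)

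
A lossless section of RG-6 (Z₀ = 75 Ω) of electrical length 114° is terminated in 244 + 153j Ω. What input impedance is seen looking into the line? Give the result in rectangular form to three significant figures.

tan(βl) = tan(114°) = -2.25
Z_in = Z_0·(Z_L + jZ_0·tanβl)/(Z_0 + jZ_L·tanβl)
     = 75·(244 − j15.5)/(419 − j548)

Z_in ≈ 17.4 + j20.1 Ω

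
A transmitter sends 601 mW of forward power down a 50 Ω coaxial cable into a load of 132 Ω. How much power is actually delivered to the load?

Γ = (132 − 50)/(132 + 50) = 0.451
|Γ|² = 0.203
P_refl = |Γ|²·P_inc = 122 mW, P_del = (1 − |Γ|²)·P_inc = 479 mW

P_delivered ≈ 479 mW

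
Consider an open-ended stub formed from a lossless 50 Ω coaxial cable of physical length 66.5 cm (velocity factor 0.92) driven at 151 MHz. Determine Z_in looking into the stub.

Z_in ≈ +j43.4 Ω

λ = v/f = 0.92·c / 151 MHz = 1.83 m
βl = 2π·l/λ = 2π × 0.364 = 131°
tan(βl) = -1.15
For an open-ended stub, Z_in = −jZ_0·cot(βl) = −jZ_0/tan(βl)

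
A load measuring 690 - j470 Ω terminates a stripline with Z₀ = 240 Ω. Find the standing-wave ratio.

VSWR ≈ 4.33

Γ = (Z_L − Z_0)/(Z_L + Z_0) = (450 − j470)/(930 − j470)
|Γ| = 651/1040 = 0.624
VSWR = (1 + |Γ|)/(1 − |Γ|) = 1.62/0.376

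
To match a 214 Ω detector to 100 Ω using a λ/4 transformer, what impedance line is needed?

Z_qwt = √(Z_0·R_L) = √(100 × 214) = √21400

Z_qwt ≈ 146 Ω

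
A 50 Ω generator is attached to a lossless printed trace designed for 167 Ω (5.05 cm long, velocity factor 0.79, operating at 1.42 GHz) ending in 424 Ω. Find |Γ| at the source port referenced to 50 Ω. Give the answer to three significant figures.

λ = v/f = 0.79·c / 1.42 GHz = 0.167 m
βl = 2π·l/λ = 2π × 0.303 = 109°
tan(βl) = -2.92
Z_in = Z_0·(Z_L + jZ_0·tanβl)/(Z_0 + jZ_L·tanβl) = 72.2 + j47.5 Ω
Γ_s = (Z_in − Z_s)/(Z_in + Z_s) = (22.2 + j47.5)/(122 + j47.5), |Γ_s| = 0.4

|Γ| ≈ 0.4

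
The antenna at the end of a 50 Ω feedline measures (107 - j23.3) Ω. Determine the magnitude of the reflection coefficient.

|Γ| ≈ 0.388

Γ = (Z_L − Z_0)/(Z_L + Z_0) = (57 − j23.3)/(157 − j23.3)
|Γ| = 61.6/159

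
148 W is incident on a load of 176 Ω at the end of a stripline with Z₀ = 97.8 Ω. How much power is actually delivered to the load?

P_delivered ≈ 136 W

Γ = (176 − 97.8)/(176 + 97.8) = 0.286
|Γ|² = 0.0816
P_refl = |Γ|²·P_inc = 12.1 W, P_del = (1 − |Γ|²)·P_inc = 136 W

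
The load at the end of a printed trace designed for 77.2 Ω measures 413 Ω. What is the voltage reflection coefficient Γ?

Γ = 0.685

Γ = (Z_L − Z_0)/(Z_L + Z_0) = (413 − 77.2)/(413 + 77.2) = 335.8/490.2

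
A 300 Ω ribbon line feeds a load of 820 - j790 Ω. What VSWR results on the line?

VSWR ≈ 5.45

Γ = (Z_L − Z_0)/(Z_L + Z_0) = (520 − j790)/(1120 − j790)
|Γ| = 946/1370 = 0.69
VSWR = (1 + |Γ|)/(1 − |Γ|) = 1.69/0.31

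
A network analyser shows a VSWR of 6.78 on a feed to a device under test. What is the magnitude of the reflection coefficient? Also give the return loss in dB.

|Γ| ≈ 0.743; return loss ≈ 2.58 dB

|Γ| = (S − 1)/(S + 1) = (6.78 − 1)/(6.78 + 1) = 5.78/7.78
RL = −20·log₁₀|Γ| = −20·log₁₀(0.743)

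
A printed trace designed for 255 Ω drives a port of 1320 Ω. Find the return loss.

Γ = (1320 − 255)/(1320 + 255) = 0.676
RL = −20·log₁₀|Γ| = −20·log₁₀(0.676)

RL ≈ 3.4 dB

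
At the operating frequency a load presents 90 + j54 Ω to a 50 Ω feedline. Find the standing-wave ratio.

VSWR ≈ 2.62

Γ = (Z_L − Z_0)/(Z_L + Z_0) = (40 + j54)/(140 + j54)
|Γ| = 67.2/150 = 0.448
VSWR = (1 + |Γ|)/(1 − |Γ|) = 1.45/0.552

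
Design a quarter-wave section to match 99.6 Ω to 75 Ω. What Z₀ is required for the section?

Z_qwt = √(Z_0·R_L) = √(75 × 99.6) = √7470

Z_qwt ≈ 86.4 Ω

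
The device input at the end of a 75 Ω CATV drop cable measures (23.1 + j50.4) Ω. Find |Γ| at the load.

|Γ| ≈ 0.656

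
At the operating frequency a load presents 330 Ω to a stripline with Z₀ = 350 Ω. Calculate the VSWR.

Γ = (330 − 350)/(330 + 350) = -0.0294
VSWR = (1 + 0.0294)/(1 − 0.0294)

VSWR ≈ 1.06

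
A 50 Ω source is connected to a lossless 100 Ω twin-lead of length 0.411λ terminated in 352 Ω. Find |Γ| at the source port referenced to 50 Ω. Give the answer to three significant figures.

βl = 2π × 0.411 = 148°
tan(βl) = -0.626
Z_in = Z_0·(Z_L + jZ_0·tanβl)/(Z_0 + jZ_L·tanβl) = 83.7 + j122 Ω
Γ_s = (Z_in − Z_s)/(Z_in + Z_s) = (33.7 + j122)/(134 + j122), |Γ_s| = 0.699

|Γ| ≈ 0.699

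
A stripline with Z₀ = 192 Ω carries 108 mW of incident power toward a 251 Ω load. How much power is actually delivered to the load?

Γ = (251 − 192)/(251 + 192) = 0.133
|Γ|² = 0.0177
P_refl = |Γ|²·P_inc = 1.92 mW, P_del = (1 − |Γ|²)·P_inc = 106 mW

P_delivered ≈ 106 mW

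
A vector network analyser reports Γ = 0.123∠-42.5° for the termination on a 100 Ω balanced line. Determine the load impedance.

Z_L ≈ 118 − j19.9 Ω

Z_L = Z_0·(1 + Γ)/(1 − Γ) = 100·(1.09 − j0.0831)/(0.909 + j0.0831)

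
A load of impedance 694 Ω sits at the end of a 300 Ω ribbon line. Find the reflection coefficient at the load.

Γ = (Z_L − Z_0)/(Z_L + Z_0) = (694 − 300)/(694 + 300) = 394/994

Γ = 0.396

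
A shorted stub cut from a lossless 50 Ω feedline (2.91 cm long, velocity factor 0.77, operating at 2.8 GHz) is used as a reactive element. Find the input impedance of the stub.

λ = v/f = 0.77·c / 2.8 GHz = 0.0825 m
βl = 2π·l/λ = 2π × 0.353 = 127°
tan(βl) = -1.33
For a shorted stub, Z_in = jZ_0·tan(βl)

Z_in ≈ −j66.4 Ω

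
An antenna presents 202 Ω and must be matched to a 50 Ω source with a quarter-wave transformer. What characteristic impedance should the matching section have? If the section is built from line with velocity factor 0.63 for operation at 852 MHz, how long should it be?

Z_qwt = √(Z_0·R_L) = √(50 × 202) = √10100
λ = 0.63·c/f = 0.222 m, so l = λ/4 = 0.0555 m

Z_qwt ≈ 100 Ω; length ≈ 5.55 cm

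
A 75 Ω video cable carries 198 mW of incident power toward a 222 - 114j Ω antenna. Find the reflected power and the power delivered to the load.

P_reflected ≈ 67.7 mW; P_delivered ≈ 130 mW

|Γ| = |(147 − j114)/(297 − j114)| = 0.585
|Γ|² = 0.342
P_refl = |Γ|²·P_inc = 67.7 mW, P_del = (1 − |Γ|²)·P_inc = 130 mW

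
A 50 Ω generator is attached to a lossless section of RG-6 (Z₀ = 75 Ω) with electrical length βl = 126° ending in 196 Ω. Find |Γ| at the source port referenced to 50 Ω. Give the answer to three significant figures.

tan(βl) = -1.38
Z_in = Z_0·(Z_L + jZ_0·tanβl)/(Z_0 + jZ_L·tanβl) = 40.7 + j43.2 Ω
Γ_s = (Z_in − Z_s)/(Z_in + Z_s) = (-9.3 + j43.2)/(90.7 + j43.2), |Γ_s| = 0.44

|Γ| ≈ 0.44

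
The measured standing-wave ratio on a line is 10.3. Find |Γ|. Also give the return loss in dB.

|Γ| ≈ 0.823; return loss ≈ 1.69 dB

|Γ| = (S − 1)/(S + 1) = (10.3 − 1)/(10.3 + 1) = 9.3/11.3
RL = −20·log₁₀|Γ| = −20·log₁₀(0.823)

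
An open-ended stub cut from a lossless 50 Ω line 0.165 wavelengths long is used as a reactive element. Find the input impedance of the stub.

βl = 2π × 0.165 = 59.4°
tan(βl) = 1.69
For an open-ended stub, Z_in = −jZ_0·cot(βl) = −jZ_0/tan(βl)

Z_in ≈ −j29.6 Ω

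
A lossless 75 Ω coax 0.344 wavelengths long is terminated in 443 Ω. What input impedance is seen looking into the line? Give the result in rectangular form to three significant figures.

Z_in ≈ 18.2 + j48.2 Ω

βl = 2π × 0.344 = 124°
tan(βl) = tan(124°) = -1.49
Z_in = Z_0·(Z_L + jZ_0·tanβl)/(Z_0 + jZ_L·tanβl)
     = 75·(443 − j112)/(75 − j661)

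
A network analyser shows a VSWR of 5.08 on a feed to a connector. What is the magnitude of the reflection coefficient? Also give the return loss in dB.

|Γ| ≈ 0.671; return loss ≈ 3.46 dB

|Γ| = (S − 1)/(S + 1) = (5.08 − 1)/(5.08 + 1) = 4.08/6.08
RL = −20·log₁₀|Γ| = −20·log₁₀(0.671)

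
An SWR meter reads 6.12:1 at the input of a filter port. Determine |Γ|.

|Γ| ≈ 0.719

|Γ| = (S − 1)/(S + 1) = (6.12 − 1)/(6.12 + 1) = 5.12/7.12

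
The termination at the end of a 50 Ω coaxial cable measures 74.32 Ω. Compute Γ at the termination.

Γ = (Z_L − Z_0)/(Z_L + Z_0) = (74.32 − 50)/(74.32 + 50) = 24.32/124.3

Γ = 0.196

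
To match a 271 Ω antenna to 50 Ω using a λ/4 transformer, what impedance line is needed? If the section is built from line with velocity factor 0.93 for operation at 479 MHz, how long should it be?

Z_qwt = √(Z_0·R_L) = √(50 × 271) = √13550
λ = 0.93·c/f = 0.582 m, so l = λ/4 = 0.146 m

Z_qwt ≈ 116 Ω; length ≈ 14.6 cm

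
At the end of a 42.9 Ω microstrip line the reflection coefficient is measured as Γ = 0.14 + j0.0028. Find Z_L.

Z_L = Z_0·(1 + Γ)/(1 − Γ) = 42.9·(1.14 + j0.0028)/(0.86 − j0.0028)

Z_L ≈ 56.9 + j0.325 Ω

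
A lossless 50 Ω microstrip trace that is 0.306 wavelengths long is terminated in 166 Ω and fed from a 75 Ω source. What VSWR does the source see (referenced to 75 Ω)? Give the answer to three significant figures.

βl = 2π × 0.306 = 110°
tan(βl) = -2.72
Z_in = Z_0·(Z_L + jZ_0·tanβl)/(Z_0 + jZ_L·tanβl) = 16.9 + j16.5 Ω
Γ_s = (Z_in − Z_s)/(Z_in + Z_s) = (-58.1 + j16.5)/(91.9 + j16.5), |Γ_s| = 0.647
VSWR = (1 + |Γ_s|)/(1 − |Γ_s|)

VSWR ≈ 4.67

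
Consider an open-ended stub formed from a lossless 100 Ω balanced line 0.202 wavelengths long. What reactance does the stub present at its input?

X_in ≈ -31.1 Ω (capacitive)

βl = 2π × 0.202 = 72.7°
tan(βl) = 3.21
For an open-ended stub, Z_in = −jZ_0·cot(βl) = −jZ_0/tan(βl)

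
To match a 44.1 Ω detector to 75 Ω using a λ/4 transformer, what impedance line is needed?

Z_qwt = √(Z_0·R_L) = √(75 × 44.1) = √3308

Z_qwt ≈ 57.5 Ω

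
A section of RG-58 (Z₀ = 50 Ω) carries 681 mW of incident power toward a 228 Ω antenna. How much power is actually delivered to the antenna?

Γ = (228 − 50)/(228 + 50) = 0.64
|Γ|² = 0.41
P_refl = |Γ|²·P_inc = 279 mW, P_del = (1 − |Γ|²)·P_inc = 402 mW

P_delivered ≈ 402 mW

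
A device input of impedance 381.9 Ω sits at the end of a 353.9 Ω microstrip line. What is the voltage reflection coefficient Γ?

Γ = (Z_L − Z_0)/(Z_L + Z_0) = (381.9 − 353.9)/(381.9 + 353.9) = 28/735.8

Γ = 0.0381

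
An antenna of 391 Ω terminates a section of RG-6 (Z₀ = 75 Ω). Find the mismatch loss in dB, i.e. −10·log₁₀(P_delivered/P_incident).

mismatch loss ≈ 2.67 dB

Γ = (391 − 75)/(391 + 75) = 0.678
|Γ|² = 0.46, so P_del/P_inc = 1 − |Γ|² = 0.54
ML = −10·log₁₀(1 − |Γ|²)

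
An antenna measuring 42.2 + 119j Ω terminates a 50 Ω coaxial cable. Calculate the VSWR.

VSWR ≈ 8.62

Γ = (Z_L − Z_0)/(Z_L + Z_0) = (-7.8 + j119)/(92.2 + j119)
|Γ| = 119/151 = 0.792
VSWR = (1 + |Γ|)/(1 − |Γ|) = 1.79/0.208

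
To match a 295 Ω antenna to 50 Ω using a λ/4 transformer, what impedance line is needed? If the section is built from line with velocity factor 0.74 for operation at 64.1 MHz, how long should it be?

Z_qwt = √(Z_0·R_L) = √(50 × 295) = √14750
λ = 0.74·c/f = 3.46 m, so l = λ/4 = 0.866 m

Z_qwt ≈ 121 Ω; length ≈ 86.6 cm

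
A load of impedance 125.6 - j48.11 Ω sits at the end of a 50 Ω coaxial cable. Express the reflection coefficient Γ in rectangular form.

Γ = (Z_L − Z_0)/(Z_L + Z_0) = (75.6 − j48.11)/(175.6 − j48.11)

Γ ≈ 0.47 − j0.145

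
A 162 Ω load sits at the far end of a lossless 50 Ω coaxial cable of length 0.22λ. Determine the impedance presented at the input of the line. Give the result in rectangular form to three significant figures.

Z_in ≈ 15.9 − j8.6 Ω

βl = 2π × 0.22 = 79.2°
tan(βl) = tan(79.2°) = 5.24
Z_in = Z_0·(Z_L + jZ_0·tanβl)/(Z_0 + jZ_L·tanβl)
     = 50·(162 + j262)/(50 + j849)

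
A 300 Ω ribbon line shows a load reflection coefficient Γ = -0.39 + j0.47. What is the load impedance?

Z_L ≈ 87.4 + j131 Ω

Z_L = Z_0·(1 + Γ)/(1 − Γ) = 300·(0.61 + j0.47)/(1.39 − j0.47)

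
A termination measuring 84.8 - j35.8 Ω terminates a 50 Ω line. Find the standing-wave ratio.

VSWR ≈ 2.12

Γ = (Z_L − Z_0)/(Z_L + Z_0) = (34.8 − j35.8)/(134.8 − j35.8)
|Γ| = 49.9/139 = 0.358
VSWR = (1 + |Γ|)/(1 − |Γ|) = 1.36/0.642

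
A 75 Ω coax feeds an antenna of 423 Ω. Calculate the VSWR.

VSWR ≈ 5.64

Γ = (423 − 75)/(423 + 75) = 0.699
VSWR = (1 + 0.699)/(1 − 0.699)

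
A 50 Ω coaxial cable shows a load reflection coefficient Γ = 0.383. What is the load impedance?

Z_L ≈ 112 Ω

Z_L = Z_0·(1 + Γ)/(1 − Γ) = 50·(1.38)/(0.617)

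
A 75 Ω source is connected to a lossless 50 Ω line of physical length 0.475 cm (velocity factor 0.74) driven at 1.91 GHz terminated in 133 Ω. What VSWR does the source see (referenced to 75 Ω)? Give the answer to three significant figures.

VSWR ≈ 1.95

λ = v/f = 0.74·c / 1.91 GHz = 0.116 m
βl = 2π·l/λ = 2π × 0.0409 = 14.7°
tan(βl) = 0.263
Z_in = Z_0·(Z_L + jZ_0·tanβl)/(Z_0 + jZ_L·tanβl) = 95.6 − j53.6 Ω
Γ_s = (Z_in − Z_s)/(Z_in + Z_s) = (20.6 − j53.6)/(171 − j53.6), |Γ_s| = 0.321
VSWR = (1 + |Γ_s|)/(1 − |Γ_s|)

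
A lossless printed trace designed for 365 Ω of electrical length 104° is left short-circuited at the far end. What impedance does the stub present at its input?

Z_in ≈ −j1460 Ω

tan(βl) = -4.01
For a short-circuited stub, Z_in = jZ_0·tan(βl)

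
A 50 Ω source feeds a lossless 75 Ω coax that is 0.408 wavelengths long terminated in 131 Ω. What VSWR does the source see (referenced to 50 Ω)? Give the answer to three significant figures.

VSWR ≈ 2.27

βl = 2π × 0.408 = 147°
tan(βl) = -0.652
Z_in = Z_0·(Z_L + jZ_0·tanβl)/(Z_0 + jZ_L·tanβl) = 81.3 + j43.7 Ω
Γ_s = (Z_in − Z_s)/(Z_in + Z_s) = (31.3 + j43.7)/(131 + j43.7), |Γ_s| = 0.388
VSWR = (1 + |Γ_s|)/(1 − |Γ_s|)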